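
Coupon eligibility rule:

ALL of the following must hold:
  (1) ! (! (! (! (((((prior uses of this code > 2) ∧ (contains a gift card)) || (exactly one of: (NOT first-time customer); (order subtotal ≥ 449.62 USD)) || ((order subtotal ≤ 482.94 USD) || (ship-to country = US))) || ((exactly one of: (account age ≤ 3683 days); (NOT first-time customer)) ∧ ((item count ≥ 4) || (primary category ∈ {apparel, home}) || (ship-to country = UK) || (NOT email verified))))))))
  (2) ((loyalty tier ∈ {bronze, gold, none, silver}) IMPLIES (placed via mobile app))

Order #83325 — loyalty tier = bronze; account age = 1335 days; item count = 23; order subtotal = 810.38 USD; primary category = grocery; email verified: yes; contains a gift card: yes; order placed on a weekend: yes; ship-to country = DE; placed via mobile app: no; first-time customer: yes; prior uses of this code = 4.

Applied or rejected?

Rejected

Atomic conditions:
  prior uses of this code > 2: 4 > 2 is true
  contains a gift card: yes → true
  NOT first-time customer: yes → false
  order subtotal ≥ 449.62 USD: 810.38 ≥ 449.62 is true
  order subtotal ≤ 482.94 USD: 810.38 ≤ 482.94 is false
  ship-to country = US: DE == US is false
  account age ≤ 3683 days: 1335 ≤ 3683 is true
  item count ≥ 4: 23 ≥ 4 is true
  primary category ∈ {apparel, home}: grocery is not in the set → false
  ship-to country = UK: DE == UK is false
  NOT email verified: yes → false
  loyalty tier ∈ {bronze, gold, none, silver}: bronze is in the set → true
  placed via mobile app: no → false
Combine:
[1.1.1.1.1.1.1] true AND true = true
[1.1.1.1.1.1.2] exactly-one(false, true) = true
[1.1.1.1.1.1.3] false OR false = false
[1.1.1.1.1.1] true OR true OR false = true
[1.1.1.1.1.2.1] exactly-one(true, false) = true
[1.1.1.1.1.2.2] true OR false OR false OR false = true
[1.1.1.1.1.2] true AND true = true
[1.1.1.1.1] true OR true = true
[1.1.1.1] NOT true = false
[1.1.1] NOT false = true
[1.1] NOT true = false
[1] NOT false = true
[2] true → false = false
[root] true AND false = false
Overall: false → rejected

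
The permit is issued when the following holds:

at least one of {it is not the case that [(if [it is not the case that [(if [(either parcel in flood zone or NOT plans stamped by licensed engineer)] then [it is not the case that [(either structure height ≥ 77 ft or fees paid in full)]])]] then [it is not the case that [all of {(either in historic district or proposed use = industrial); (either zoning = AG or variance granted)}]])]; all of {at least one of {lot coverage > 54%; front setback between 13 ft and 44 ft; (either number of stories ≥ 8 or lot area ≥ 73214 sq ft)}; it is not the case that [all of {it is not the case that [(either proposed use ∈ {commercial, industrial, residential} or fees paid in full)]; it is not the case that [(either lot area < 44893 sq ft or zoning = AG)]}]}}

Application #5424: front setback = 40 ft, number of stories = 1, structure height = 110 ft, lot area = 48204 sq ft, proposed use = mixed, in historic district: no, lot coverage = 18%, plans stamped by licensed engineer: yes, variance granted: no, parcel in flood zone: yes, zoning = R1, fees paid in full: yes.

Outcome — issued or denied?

Issued

Atomic conditions:
  parcel in flood zone: yes → true
  NOT plans stamped by licensed engineer: yes → false
  structure height ≥ 77 ft: 110 ≥ 77 is true
  fees paid in full: yes → true
  in historic district: no → false
  proposed use = industrial: mixed == industrial is false
  zoning = AG: R1 == AG is false
  variance granted: no → false
  lot coverage > 54%: 18 > 54 is false
  front setback between 13 ft and 44 ft: 40 in [13, 44] is true
  number of stories ≥ 8: 1 ≥ 8 is false
  lot area ≥ 73214 sq ft: 48204 ≥ 73214 is false
  proposed use ∈ {commercial, industrial, residential}: mixed is not in the set → false
  lot area < 44893 sq ft: 48204 < 44893 is false
Combine:
[1.1.1.1.1] true OR false = true
[1.1.1.1.2.1] true OR true = true
[1.1.1.1.2] NOT true = false
[1.1.1.1] true → false = false
[1.1.1] NOT false = true
[1.1.2.1.1] false OR false = false
[1.1.2.1.2] false OR false = false
[1.1.2.1] false AND false = false
[1.1.2] NOT false = true
[1.1] true → true = true
[1] NOT true = false
[2.1.3] false OR false = false
[2.1] false OR true OR false = true
[2.2.1.1.1] false OR true = true
[2.2.1.1] NOT true = false
[2.2.1.2.1] false OR false = false
[2.2.1.2] NOT false = true
[2.2.1] false AND true = false
[2.2] NOT false = true
[2] true AND true = true
[root] false OR true = true
Overall: true → issued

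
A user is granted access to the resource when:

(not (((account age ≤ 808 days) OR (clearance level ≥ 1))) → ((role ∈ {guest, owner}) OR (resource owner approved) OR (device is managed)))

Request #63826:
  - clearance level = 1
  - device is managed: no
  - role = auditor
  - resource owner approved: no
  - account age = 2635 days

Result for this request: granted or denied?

Granted

Atomic conditions:
  account age ≤ 808 days: 2635 ≤ 808 is false
  clearance level ≥ 1: 1 ≥ 1 is true
  role ∈ {guest, owner}: auditor is not in the set → false
  resource owner approved: no → false
  device is managed: no → false
Combine:
[1.1] false OR true = true
[1] NOT true = false
[2] false OR false OR false = false
[root] false → false (antecedent false ⇒ implication holds) = true
Overall: true → granted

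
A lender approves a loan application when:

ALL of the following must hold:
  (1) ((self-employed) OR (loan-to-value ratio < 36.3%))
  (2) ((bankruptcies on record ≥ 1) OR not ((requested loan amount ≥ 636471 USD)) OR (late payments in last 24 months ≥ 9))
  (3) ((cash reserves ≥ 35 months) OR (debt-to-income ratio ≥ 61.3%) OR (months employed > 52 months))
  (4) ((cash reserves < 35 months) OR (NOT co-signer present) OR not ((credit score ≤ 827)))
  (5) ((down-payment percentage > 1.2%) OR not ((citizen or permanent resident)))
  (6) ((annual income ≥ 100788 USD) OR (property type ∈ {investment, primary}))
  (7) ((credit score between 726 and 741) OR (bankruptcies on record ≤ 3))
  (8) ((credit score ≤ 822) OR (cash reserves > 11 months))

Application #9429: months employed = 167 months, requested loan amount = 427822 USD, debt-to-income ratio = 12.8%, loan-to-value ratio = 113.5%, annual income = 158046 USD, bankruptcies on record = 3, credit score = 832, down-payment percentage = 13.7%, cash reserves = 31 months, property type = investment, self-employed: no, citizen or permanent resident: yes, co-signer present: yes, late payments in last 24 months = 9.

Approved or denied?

Atomic conditions:
  self-employed: no → false
  loan-to-value ratio < 36.3%: 113.5 < 36.3 is false
  bankruptcies on record ≥ 1: 3 ≥ 1 is true
  requested loan amount ≥ 636471 USD: 427822 ≥ 636471 is false
  late payments in last 24 months ≥ 9: 9 ≥ 9 is true
  cash reserves ≥ 35 months: 31 ≥ 35 is false
  debt-to-income ratio ≥ 61.3%: 12.8 ≥ 61.3 is false
  months employed > 52 months: 167 > 52 is true
  cash reserves < 35 months: 31 < 35 is true
  NOT co-signer present: yes → false
  credit score ≤ 827: 832 ≤ 827 is false
  down-payment percentage > 1.2%: 13.7 > 1.2 is true
  citizen or permanent resident: yes → true
  annual income ≥ 100788 USD: 158046 ≥ 100788 is true
  property type ∈ {investment, primary}: investment is in the set → true
  credit score between 726 and 741: 832 in [726, 741] is false
  bankruptcies on record ≤ 3: 3 ≤ 3 is true
  credit score ≤ 822: 832 ≤ 822 is false
  cash reserves > 11 months: 31 > 11 is true
Combine:
[1] false OR false = false
[2.2] NOT false = true
[2] true OR true OR true = true
[3] false OR false OR true = true
[4.3] NOT false = true
[4] true OR false OR true = true
[5.2] NOT true = false
[5] true OR false = true
[6] true OR true = true
[7] false OR true = true
[8] false OR true = true
[root] false AND true AND true AND true AND true AND true AND true AND true = false
Overall: false → denied

Denied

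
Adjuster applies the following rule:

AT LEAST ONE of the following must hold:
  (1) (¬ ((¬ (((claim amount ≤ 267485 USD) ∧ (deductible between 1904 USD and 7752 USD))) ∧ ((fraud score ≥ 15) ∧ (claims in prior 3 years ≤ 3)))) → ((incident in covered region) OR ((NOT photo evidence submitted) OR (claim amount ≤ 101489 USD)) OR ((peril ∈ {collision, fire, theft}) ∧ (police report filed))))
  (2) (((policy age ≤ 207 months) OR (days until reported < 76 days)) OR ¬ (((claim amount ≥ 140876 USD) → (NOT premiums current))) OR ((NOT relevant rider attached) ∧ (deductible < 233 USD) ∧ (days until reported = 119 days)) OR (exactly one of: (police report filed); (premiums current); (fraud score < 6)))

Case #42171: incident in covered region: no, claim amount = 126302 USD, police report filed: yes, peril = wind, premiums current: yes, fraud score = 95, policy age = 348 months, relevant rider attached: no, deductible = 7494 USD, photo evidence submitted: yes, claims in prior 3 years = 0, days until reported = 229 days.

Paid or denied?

Denied

Atomic conditions:
  claim amount ≤ 267485 USD: 126302 ≤ 267485 is true
  deductible between 1904 USD and 7752 USD: 7494 in [1904, 7752] is true
  fraud score ≥ 15: 95 ≥ 15 is true
  claims in prior 3 years ≤ 3: 0 ≤ 3 is true
  incident in covered region: no → false
  NOT photo evidence submitted: yes → false
  claim amount ≤ 101489 USD: 126302 ≤ 101489 is false
  peril ∈ {collision, fire, theft}: wind is not in the set → false
  police report filed: yes → true
  policy age ≤ 207 months: 348 ≤ 207 is false
  days until reported < 76 days: 229 < 76 is false
  claim amount ≥ 140876 USD: 126302 ≥ 140876 is false
  NOT premiums current: yes → false
  NOT relevant rider attached: no → true
  deductible < 233 USD: 7494 < 233 is false
  days until reported = 119 days: 229 == 119 is false
  premiums current: yes → true
  fraud score < 6: 95 < 6 is false
Combine:
[1.1.1.1.1] true AND true = true
[1.1.1.1] NOT true = false
[1.1.1.2] true AND true = true
[1.1.1] false AND true = false
[1.1] NOT false = true
[1.2.2] false OR false = false
[1.2.3] false AND true = false
[1.2] false OR false OR false = false
[1] true → false = false
[2.1] false OR false = false
[2.2.1] false → false (antecedent false ⇒ implication holds) = true
[2.2] NOT true = false
[2.3] true AND false AND false = false
[2.4] exactly-one(true, true, false) = false
[2] false OR false OR false OR false = false
[root] false OR false = false
Overall: false → denied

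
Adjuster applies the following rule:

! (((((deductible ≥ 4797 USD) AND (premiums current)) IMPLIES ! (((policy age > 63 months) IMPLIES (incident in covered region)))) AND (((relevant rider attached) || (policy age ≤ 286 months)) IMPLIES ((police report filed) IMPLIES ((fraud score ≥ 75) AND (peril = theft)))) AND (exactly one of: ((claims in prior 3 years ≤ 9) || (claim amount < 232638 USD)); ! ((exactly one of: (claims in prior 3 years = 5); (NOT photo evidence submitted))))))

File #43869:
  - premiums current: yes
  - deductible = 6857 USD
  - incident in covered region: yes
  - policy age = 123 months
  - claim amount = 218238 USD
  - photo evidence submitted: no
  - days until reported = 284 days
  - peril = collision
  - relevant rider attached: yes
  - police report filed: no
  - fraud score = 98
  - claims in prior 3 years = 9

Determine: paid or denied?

Paid

Atomic conditions:
  deductible ≥ 4797 USD: 6857 ≥ 4797 is true
  premiums current: yes → true
  policy age > 63 months: 123 > 63 is true
  incident in covered region: yes → true
  relevant rider attached: yes → true
  policy age ≤ 286 months: 123 ≤ 286 is true
  police report filed: no → false
  fraud score ≥ 75: 98 ≥ 75 is true
  peril = theft: collision == theft is false
  claims in prior 3 years ≤ 9: 9 ≤ 9 is true
  claim amount < 232638 USD: 218238 < 232638 is true
  claims in prior 3 years = 5: 9 == 5 is false
  NOT photo evidence submitted: no → true
Combine:
[1.1.1] true AND true = true
[1.1.2.1] true → true = true
[1.1.2] NOT true = false
[1.1] true → false = false
[1.2.1] true OR true = true
[1.2.2.2] true AND false = false
[1.2.2] false → false (antecedent false ⇒ implication holds) = true
[1.2] true → true = true
[1.3.1] true OR true = true
[1.3.2.1] exactly-one(false, true) = true
[1.3.2] NOT true = false
[1.3] exactly-one(true, false) = true
[1] false AND true AND true = false
[root] NOT false = true
Overall: true → paid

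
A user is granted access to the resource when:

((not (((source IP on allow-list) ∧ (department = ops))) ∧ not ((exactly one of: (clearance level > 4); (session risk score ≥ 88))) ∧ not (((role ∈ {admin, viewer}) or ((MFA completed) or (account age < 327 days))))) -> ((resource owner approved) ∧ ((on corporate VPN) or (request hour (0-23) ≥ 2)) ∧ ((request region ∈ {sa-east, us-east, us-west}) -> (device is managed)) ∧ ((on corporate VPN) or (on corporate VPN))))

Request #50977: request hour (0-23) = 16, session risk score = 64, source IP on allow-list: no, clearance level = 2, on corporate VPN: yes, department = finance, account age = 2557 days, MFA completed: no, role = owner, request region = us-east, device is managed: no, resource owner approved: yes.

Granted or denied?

Denied

Atomic conditions:
  source IP on allow-list: no → false
  department = ops: finance == ops is false
  clearance level > 4: 2 > 4 is false
  session risk score ≥ 88: 64 ≥ 88 is false
  role ∈ {admin, viewer}: owner is not in the set → false
  MFA completed: no → false
  account age < 327 days: 2557 < 327 is false
  resource owner approved: yes → true
  on corporate VPN: yes → true
  request hour (0-23) ≥ 2: 16 ≥ 2 is true
  request region ∈ {sa-east, us-east, us-west}: us-east is in the set → true
  device is managed: no → false
Combine:
[1.1.1] false AND false = false
[1.1] NOT false = true
[1.2.1] exactly-one(false, false) = false
[1.2] NOT false = true
[1.3.1.2] false OR false = false
[1.3.1] false OR false = false
[1.3] NOT false = true
[1] true AND true AND true = true
[2.2] true OR true = true
[2.3] true → false = false
[2.4] true OR true = true
[2] true AND true AND false AND true = false
[root] true → false = false
Overall: false → denied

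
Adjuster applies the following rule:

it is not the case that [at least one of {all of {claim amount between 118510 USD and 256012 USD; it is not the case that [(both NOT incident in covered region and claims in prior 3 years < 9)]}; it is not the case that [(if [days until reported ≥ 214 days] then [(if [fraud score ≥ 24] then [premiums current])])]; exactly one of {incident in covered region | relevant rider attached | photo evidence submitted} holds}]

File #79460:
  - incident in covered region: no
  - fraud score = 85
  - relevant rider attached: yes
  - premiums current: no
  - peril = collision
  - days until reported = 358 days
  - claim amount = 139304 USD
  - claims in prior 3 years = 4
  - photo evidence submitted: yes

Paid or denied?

Denied

Atomic conditions:
  claim amount between 118510 USD and 256012 USD: 139304 in [118510, 256012] is true
  NOT incident in covered region: no → true
  claims in prior 3 years < 9: 4 < 9 is true
  days until reported ≥ 214 days: 358 ≥ 214 is true
  fraud score ≥ 24: 85 ≥ 24 is true
  premiums current: no → false
  incident in covered region: no → false
  relevant rider attached: yes → true
  photo evidence submitted: yes → true
Combine:
[1.1.2.1] true AND true = true
[1.1.2] NOT true = false
[1.1] true AND false = false
[1.2.1.2] true → false = false
[1.2.1] true → false = false
[1.2] NOT false = true
[1.3] exactly-one(false, true, true) = false
[1] false OR true OR false = true
[root] NOT true = false
Overall: false → denied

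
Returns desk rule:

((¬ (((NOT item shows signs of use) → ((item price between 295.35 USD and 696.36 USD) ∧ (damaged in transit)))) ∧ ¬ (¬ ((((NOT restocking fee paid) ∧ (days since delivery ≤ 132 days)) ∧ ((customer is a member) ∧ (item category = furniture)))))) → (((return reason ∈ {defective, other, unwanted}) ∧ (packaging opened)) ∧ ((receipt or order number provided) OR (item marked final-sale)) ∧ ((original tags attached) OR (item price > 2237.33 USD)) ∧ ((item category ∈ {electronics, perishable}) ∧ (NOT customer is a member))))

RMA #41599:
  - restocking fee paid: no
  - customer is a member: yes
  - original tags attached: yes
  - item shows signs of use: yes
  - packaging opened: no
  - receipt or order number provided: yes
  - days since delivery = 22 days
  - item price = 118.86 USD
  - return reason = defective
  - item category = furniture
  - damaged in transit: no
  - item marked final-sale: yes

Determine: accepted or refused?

Accepted

Atomic conditions:
  NOT item shows signs of use: yes → false
  item price between 295.35 USD and 696.36 USD: 118.86 in [295.35, 696.36] is false
  damaged in transit: no → false
  NOT restocking fee paid: no → true
  days since delivery ≤ 132 days: 22 ≤ 132 is true
  customer is a member: yes → true
  item category = furniture: furniture == furniture is true
  return reason ∈ {defective, other, unwanted}: defective is in the set → true
  packaging opened: no → false
  receipt or order number provided: yes → true
  item marked final-sale: yes → true
  original tags attached: yes → true
  item price > 2237.33 USD: 118.86 > 2237.33 is false
  item category ∈ {electronics, perishable}: furniture is not in the set → false
  NOT customer is a member: yes → false
Combine:
[1.1.1.2] false AND false = false
[1.1.1] false → false (antecedent false ⇒ implication holds) = true
[1.1] NOT true = false
[1.2.1.1.1] true AND true = true
[1.2.1.1.2] true AND true = true
[1.2.1.1] true AND true = true
[1.2.1] NOT true = false
[1.2] NOT false = true
[1] false AND true = false
[2.1] true AND false = false
[2.2] true OR true = true
[2.3] true OR false = true
[2.4] false AND false = false
[2] false AND true AND true AND false = false
[root] false → false (antecedent false ⇒ implication holds) = true
Overall: true → accepted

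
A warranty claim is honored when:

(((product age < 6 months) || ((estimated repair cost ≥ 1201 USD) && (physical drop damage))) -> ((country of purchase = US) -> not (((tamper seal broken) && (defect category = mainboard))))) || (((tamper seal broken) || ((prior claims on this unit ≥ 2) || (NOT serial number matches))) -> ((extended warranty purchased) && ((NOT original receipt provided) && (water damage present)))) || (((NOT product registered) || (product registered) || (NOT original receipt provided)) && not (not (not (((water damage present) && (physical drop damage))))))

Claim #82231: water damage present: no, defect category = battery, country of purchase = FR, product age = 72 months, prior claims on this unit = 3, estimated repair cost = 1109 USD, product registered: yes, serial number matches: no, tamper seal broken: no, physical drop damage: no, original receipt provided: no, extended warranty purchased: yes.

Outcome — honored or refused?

Honored

Atomic conditions:
  product age < 6 months: 72 < 6 is false
  estimated repair cost ≥ 1201 USD: 1109 ≥ 1201 is false
  physical drop damage: no → false
  country of purchase = US: FR == US is false
  tamper seal broken: no → false
  defect category = mainboard: battery == mainboard is false
  prior claims on this unit ≥ 2: 3 ≥ 2 is true
  NOT serial number matches: no → true
  extended warranty purchased: yes → true
  NOT original receipt provided: no → true
  water damage present: no → false
  NOT product registered: yes → false
  product registered: yes → true
Combine:
[1.1.2] false AND false = false
[1.1] false OR false = false
[1.2.2.1] false AND false = false
[1.2.2] NOT false = true
[1.2] false → true (antecedent false ⇒ implication holds) = true
[1] false → true (antecedent false ⇒ implication holds) = true
[2.1.2] true OR true = true
[2.1] false OR true = true
[2.2.2] true AND false = false
[2.2] true AND false = false
[2] true → false = false
[3.1] false OR true OR true = true
[3.2.1.1.1] false AND false = false
[3.2.1.1] NOT false = true
[3.2.1] NOT true = false
[3.2] NOT false = true
[3] true AND true = true
[root] true OR false OR true = true
Overall: true → honored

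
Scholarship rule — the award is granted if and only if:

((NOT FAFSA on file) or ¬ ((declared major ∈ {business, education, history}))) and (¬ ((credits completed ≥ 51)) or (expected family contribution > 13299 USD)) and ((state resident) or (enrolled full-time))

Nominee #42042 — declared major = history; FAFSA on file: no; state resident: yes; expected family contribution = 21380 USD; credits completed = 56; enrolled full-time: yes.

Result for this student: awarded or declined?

Awarded

Atomic conditions:
  NOT FAFSA on file: no → true
  declared major ∈ {business, education, history}: history is in the set → true
  credits completed ≥ 51: 56 ≥ 51 is true
  expected family contribution > 13299 USD: 21380 > 13299 is true
  state resident: yes → true
  enrolled full-time: yes → true
Combine:
[1.2] NOT true = false
[1] true OR false = true
[2.1] NOT true = false
[2] false OR true = true
[3] true OR true = true
[root] true AND true AND true = true
Overall: true → awarded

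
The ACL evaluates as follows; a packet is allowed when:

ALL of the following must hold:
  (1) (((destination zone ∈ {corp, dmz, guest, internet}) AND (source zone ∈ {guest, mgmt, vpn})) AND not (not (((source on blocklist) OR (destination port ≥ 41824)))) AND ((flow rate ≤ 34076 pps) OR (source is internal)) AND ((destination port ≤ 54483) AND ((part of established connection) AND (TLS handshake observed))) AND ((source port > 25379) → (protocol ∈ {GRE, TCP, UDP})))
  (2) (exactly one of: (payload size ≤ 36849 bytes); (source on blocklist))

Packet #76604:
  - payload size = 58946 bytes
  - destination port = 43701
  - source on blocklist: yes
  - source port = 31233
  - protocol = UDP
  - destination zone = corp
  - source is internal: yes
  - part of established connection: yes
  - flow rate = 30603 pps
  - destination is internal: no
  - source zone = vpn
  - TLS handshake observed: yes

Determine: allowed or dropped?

Atomic conditions:
  destination zone ∈ {corp, dmz, guest, internet}: corp is in the set → true
  source zone ∈ {guest, mgmt, vpn}: vpn is in the set → true
  source on blocklist: yes → true
  destination port ≥ 41824: 43701 ≥ 41824 is true
  flow rate ≤ 34076 pps: 30603 ≤ 34076 is true
  source is internal: yes → true
  destination port ≤ 54483: 43701 ≤ 54483 is true
  part of established connection: yes → true
  TLS handshake observed: yes → true
  source port > 25379: 31233 > 25379 is true
  protocol ∈ {GRE, TCP, UDP}: UDP is in the set → true
  payload size ≤ 36849 bytes: 58946 ≤ 36849 is false
Combine:
[1.1] true AND true = true
[1.2.1.1] true OR true = true
[1.2.1] NOT true = false
[1.2] NOT false = true
[1.3] true OR true = true
[1.4.2] true AND true = true
[1.4] true AND true = true
[1.5] true → true = true
[1] true AND true AND true AND true AND true = true
[2] exactly-one(false, true) = true
[root] true AND true = true
Overall: true → allowed

Allowed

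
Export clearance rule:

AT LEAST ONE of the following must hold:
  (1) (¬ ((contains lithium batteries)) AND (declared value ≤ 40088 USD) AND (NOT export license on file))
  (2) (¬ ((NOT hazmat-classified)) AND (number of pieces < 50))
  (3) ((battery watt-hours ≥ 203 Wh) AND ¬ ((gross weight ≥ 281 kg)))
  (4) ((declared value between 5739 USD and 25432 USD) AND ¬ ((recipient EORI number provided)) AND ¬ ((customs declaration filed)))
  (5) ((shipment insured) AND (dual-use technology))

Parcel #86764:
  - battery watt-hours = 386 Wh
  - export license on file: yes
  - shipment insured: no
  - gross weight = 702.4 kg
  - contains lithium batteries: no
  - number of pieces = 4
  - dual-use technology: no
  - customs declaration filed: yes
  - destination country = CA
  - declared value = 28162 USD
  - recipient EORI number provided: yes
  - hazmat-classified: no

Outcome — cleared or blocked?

Blocked

Atomic conditions:
  contains lithium batteries: no → false
  declared value ≤ 40088 USD: 28162 ≤ 40088 is true
  NOT export license on file: yes → false
  NOT hazmat-classified: no → true
  number of pieces < 50: 4 < 50 is true
  battery watt-hours ≥ 203 Wh: 386 ≥ 203 is true
  gross weight ≥ 281 kg: 702.4 ≥ 281 is true
  declared value between 5739 USD and 25432 USD: 28162 in [5739, 25432] is false
  recipient EORI number provided: yes → true
  customs declaration filed: yes → true
  shipment insured: no → false
  dual-use technology: no → false
Combine:
[1.1] NOT false = true
[1] true AND true AND false = false
[2.1] NOT true = false
[2] false AND true = false
[3.2] NOT true = false
[3] true AND false = false
[4.2] NOT true = false
[4.3] NOT true = false
[4] false AND false AND false = false
[5] false AND false = false
[root] false OR false OR false OR false OR false = false
Overall: false → blocked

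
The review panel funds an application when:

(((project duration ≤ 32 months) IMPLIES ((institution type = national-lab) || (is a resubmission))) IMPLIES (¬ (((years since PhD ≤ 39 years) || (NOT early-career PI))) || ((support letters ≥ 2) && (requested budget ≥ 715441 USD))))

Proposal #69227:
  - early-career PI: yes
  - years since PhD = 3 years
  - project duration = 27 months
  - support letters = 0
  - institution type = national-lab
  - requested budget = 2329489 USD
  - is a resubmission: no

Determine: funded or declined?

Atomic conditions:
  project duration ≤ 32 months: 27 ≤ 32 is true
  institution type = national-lab: national-lab == national-lab is true
  is a resubmission: no → false
  years since PhD ≤ 39 years: 3 ≤ 39 is true
  NOT early-career PI: yes → false
  support letters ≥ 2: 0 ≥ 2 is false
  requested budget ≥ 715441 USD: 2329489 ≥ 715441 is true
Combine:
[1.2] true OR false = true
[1] true → true = true
[2.1.1] true OR false = true
[2.1] NOT true = false
[2.2] false AND true = false
[2] false OR false = false
[root] true → false = false
Overall: false → declined

Declined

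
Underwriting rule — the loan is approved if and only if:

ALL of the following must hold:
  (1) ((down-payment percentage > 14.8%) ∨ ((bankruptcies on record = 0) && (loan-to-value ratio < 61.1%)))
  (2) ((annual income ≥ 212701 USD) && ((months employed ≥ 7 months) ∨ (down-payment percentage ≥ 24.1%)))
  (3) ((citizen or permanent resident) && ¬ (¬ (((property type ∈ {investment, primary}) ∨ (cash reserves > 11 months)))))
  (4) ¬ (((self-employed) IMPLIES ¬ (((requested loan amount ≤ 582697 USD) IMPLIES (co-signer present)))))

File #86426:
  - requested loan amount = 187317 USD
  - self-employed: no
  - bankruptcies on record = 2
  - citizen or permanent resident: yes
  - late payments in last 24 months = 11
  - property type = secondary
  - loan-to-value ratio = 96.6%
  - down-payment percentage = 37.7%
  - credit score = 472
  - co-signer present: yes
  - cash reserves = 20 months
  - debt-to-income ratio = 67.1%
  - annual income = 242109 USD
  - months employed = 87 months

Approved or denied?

Atomic conditions:
  down-payment percentage > 14.8%: 37.7 > 14.8 is true
  bankruptcies on record = 0: 2 == 0 is false
  loan-to-value ratio < 61.1%: 96.6 < 61.1 is false
  annual income ≥ 212701 USD: 242109 ≥ 212701 is true
  months employed ≥ 7 months: 87 ≥ 7 is true
  down-payment percentage ≥ 24.1%: 37.7 ≥ 24.1 is true
  citizen or permanent resident: yes → true
  property type ∈ {investment, primary}: secondary is not in the set → false
  cash reserves > 11 months: 20 > 11 is true
  self-employed: no → false
  requested loan amount ≤ 582697 USD: 187317 ≤ 582697 is true
  co-signer present: yes → true
Combine:
[1.2] false AND false = false
[1] true OR false = true
[2.2] true OR true = true
[2] true AND true = true
[3.2.1.1] false OR true = true
[3.2.1] NOT true = false
[3.2] NOT false = true
[3] true AND true = true
[4.1.2.1] true → true = true
[4.1.2] NOT true = false
[4.1] false → false (antecedent false ⇒ implication holds) = true
[4] NOT true = false
[root] true AND true AND true AND false = false
Overall: false → denied

Denied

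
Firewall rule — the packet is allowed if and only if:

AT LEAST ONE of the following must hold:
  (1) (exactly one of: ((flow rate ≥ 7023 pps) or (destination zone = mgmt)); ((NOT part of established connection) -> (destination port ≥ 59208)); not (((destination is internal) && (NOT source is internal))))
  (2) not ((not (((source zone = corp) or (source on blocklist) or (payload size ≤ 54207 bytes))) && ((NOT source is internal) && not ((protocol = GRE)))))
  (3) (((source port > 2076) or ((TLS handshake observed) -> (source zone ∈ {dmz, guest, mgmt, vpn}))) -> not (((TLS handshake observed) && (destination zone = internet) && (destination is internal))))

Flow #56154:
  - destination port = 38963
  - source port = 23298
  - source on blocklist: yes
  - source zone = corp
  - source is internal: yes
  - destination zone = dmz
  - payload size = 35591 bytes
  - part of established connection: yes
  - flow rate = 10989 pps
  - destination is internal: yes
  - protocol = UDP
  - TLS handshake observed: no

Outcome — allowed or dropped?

Atomic conditions:
  flow rate ≥ 7023 pps: 10989 ≥ 7023 is true
  destination zone = mgmt: dmz == mgmt is false
  NOT part of established connection: yes → false
  destination port ≥ 59208: 38963 ≥ 59208 is false
  destination is internal: yes → true
  NOT source is internal: yes → false
  source zone = corp: corp == corp is true
  source on blocklist: yes → true
  payload size ≤ 54207 bytes: 35591 ≤ 54207 is true
  protocol = GRE: UDP == GRE is false
  source port > 2076: 23298 > 2076 is true
  TLS handshake observed: no → false
  source zone ∈ {dmz, guest, mgmt, vpn}: corp is not in the set → false
  destination zone = internet: dmz == internet is false
Combine:
[1.1] true OR false = true
[1.2] false → false (antecedent false ⇒ implication holds) = true
[1.3.1] true AND false = false
[1.3] NOT false = true
[1] exactly-one(true, true, true) = false
[2.1.1.1] true OR true OR true = true
[2.1.1] NOT true = false
[2.1.2.2] NOT false = true
[2.1.2] false AND true = false
[2.1] false AND false = false
[2] NOT false = true
[3.1.2] false → false (antecedent false ⇒ implication holds) = true
[3.1] true OR true = true
[3.2.1] false AND false AND true = false
[3.2] NOT false = true
[3] true → true = true
[root] false OR true OR true = true
Overall: true → allowed

Allowed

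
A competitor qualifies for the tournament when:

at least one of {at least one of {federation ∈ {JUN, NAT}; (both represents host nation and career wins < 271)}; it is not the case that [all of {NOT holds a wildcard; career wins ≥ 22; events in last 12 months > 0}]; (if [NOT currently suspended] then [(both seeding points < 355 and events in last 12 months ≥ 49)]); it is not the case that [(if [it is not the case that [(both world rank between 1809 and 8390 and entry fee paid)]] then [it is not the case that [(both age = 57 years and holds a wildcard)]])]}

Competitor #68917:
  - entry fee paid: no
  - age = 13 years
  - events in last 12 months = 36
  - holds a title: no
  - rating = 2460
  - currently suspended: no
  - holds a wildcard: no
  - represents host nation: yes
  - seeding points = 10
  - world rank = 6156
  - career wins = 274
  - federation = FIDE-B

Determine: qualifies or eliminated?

Atomic conditions:
  federation ∈ {JUN, NAT}: FIDE-B is not in the set → false
  represents host nation: yes → true
  career wins < 271: 274 < 271 is false
  NOT holds a wildcard: no → true
  career wins ≥ 22: 274 ≥ 22 is true
  events in last 12 months > 0: 36 > 0 is true
  NOT currently suspended: no → true
  seeding points < 355: 10 < 355 is true
  events in last 12 months ≥ 49: 36 ≥ 49 is false
  world rank between 1809 and 8390: 6156 in [1809, 8390] is true
  entry fee paid: no → false
  age = 57 years: 13 == 57 is false
  holds a wildcard: no → false
Combine:
[1.2] true AND false = false
[1] false OR false = false
[2.1] true AND true AND true = true
[2] NOT true = false
[3.2] true AND false = false
[3] true → false = false
[4.1.1.1] true AND false = false
[4.1.1] NOT false = true
[4.1.2.1] false AND false = false
[4.1.2] NOT false = true
[4.1] true → true = true
[4] NOT true = false
[root] false OR false OR false OR false = false
Overall: false → eliminated

Eliminated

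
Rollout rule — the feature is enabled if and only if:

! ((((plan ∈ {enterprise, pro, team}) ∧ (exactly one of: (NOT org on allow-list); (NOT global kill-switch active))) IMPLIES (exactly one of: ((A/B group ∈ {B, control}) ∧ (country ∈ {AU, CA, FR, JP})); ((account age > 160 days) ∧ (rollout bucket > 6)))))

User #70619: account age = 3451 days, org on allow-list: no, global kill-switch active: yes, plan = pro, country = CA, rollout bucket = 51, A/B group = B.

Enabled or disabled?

Atomic conditions:
  plan ∈ {enterprise, pro, team}: pro is in the set → true
  NOT org on allow-list: no → true
  NOT global kill-switch active: yes → false
  A/B group ∈ {B, control}: B is in the set → true
  country ∈ {AU, CA, FR, JP}: CA is in the set → true
  account age > 160 days: 3451 > 160 is true
  rollout bucket > 6: 51 > 6 is true
Combine:
[1.1.2] exactly-one(true, false) = true
[1.1] true AND true = true
[1.2.1] true AND true = true
[1.2.2] true AND true = true
[1.2] exactly-one(true, true) = false
[1] true → false = false
[root] NOT false = true
Overall: true → enabled

Enabled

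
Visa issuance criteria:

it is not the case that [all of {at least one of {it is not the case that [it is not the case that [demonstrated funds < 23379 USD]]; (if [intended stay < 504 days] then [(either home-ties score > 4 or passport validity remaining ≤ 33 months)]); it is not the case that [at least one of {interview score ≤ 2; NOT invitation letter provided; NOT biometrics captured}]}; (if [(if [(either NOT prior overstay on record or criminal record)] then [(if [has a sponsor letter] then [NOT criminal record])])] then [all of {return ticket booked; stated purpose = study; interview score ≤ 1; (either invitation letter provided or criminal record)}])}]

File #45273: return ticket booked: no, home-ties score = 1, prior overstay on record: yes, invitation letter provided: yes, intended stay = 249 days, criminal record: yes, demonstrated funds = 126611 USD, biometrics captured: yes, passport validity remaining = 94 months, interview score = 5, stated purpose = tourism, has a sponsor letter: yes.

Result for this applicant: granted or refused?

Refused

Atomic conditions:
  demonstrated funds < 23379 USD: 126611 < 23379 is false
  intended stay < 504 days: 249 < 504 is true
  home-ties score > 4: 1 > 4 is false
  passport validity remaining ≤ 33 months: 94 ≤ 33 is false
  interview score ≤ 2: 5 ≤ 2 is false
  NOT invitation letter provided: yes → false
  NOT biometrics captured: yes → false
  NOT prior overstay on record: yes → false
  criminal record: yes → true
  has a sponsor letter: yes → true
  NOT criminal record: yes → false
  return ticket booked: no → false
  stated purpose = study: tourism == study is false
  interview score ≤ 1: 5 ≤ 1 is false
  invitation letter provided: yes → true
Combine:
[1.1.1.1] NOT false = true
[1.1.1] NOT true = false
[1.1.2.2] false OR false = false
[1.1.2] true → false = false
[1.1.3.1] false OR false OR false = false
[1.1.3] NOT false = true
[1.1] false OR false OR true = true
[1.2.1.1] false OR true = true
[1.2.1.2] true → false = false
[1.2.1] true → false = false
[1.2.2.4] true OR true = true
[1.2.2] false AND false AND false AND true = false
[1.2] false → false (antecedent false ⇒ implication holds) = true
[1] true AND true = true
[root] NOT true = false
Overall: false → refused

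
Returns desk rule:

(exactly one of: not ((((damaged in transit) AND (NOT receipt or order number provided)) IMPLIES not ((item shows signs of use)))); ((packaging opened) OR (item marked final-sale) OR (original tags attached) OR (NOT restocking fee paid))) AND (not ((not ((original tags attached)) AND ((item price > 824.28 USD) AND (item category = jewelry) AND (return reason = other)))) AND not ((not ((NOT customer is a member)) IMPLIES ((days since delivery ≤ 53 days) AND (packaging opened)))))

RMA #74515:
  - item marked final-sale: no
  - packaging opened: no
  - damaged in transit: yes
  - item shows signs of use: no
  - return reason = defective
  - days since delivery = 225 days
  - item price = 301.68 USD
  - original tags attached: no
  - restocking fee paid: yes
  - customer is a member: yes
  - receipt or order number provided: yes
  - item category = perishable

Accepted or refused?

Refused

Atomic conditions:
  damaged in transit: yes → true
  NOT receipt or order number provided: yes → false
  item shows signs of use: no → false
  packaging opened: no → false
  item marked final-sale: no → false
  original tags attached: no → false
  NOT restocking fee paid: yes → false
  item price > 824.28 USD: 301.68 > 824.28 is false
  item category = jewelry: perishable == jewelry is false
  return reason = other: defective == other is false
  NOT customer is a member: yes → false
  days since delivery ≤ 53 days: 225 ≤ 53 is false
Combine:
[1.1.1.1] true AND false = false
[1.1.1.2] NOT false = true
[1.1.1] false → true (antecedent false ⇒ implication holds) = true
[1.1] NOT true = false
[1.2] false OR false OR false OR false = false
[1] exactly-one(false, false) = false
[2.1.1.1] NOT false = true
[2.1.1.2] false AND false AND false = false
[2.1.1] true AND false = false
[2.1] NOT false = true
[2.2.1.1] NOT false = true
[2.2.1.2] false AND false = false
[2.2.1] true → false = false
[2.2] NOT false = true
[2] true AND true = true
[root] false AND true = false
Overall: false → refused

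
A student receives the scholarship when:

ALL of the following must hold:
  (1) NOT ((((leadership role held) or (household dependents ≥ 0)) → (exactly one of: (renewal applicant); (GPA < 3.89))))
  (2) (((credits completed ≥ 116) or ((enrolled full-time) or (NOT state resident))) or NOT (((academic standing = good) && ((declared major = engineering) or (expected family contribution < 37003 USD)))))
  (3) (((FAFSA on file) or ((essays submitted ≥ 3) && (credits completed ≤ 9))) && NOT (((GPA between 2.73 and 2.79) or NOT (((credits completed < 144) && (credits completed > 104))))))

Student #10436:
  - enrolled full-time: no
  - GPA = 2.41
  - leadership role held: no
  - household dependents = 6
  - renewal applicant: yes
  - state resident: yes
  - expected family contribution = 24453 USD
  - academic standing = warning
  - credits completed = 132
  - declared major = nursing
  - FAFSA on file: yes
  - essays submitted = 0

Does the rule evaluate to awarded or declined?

Atomic conditions:
  leadership role held: no → false
  household dependents ≥ 0: 6 ≥ 0 is true
  renewal applicant: yes → true
  GPA < 3.89: 2.41 < 3.89 is true
  credits completed ≥ 116: 132 ≥ 116 is true
  enrolled full-time: no → false
  NOT state resident: yes → false
  academic standing = good: warning == good is false
  declared major = engineering: nursing == engineering is false
  expected family contribution < 37003 USD: 24453 < 37003 is true
  FAFSA on file: yes → true
  essays submitted ≥ 3: 0 ≥ 3 is false
  credits completed ≤ 9: 132 ≤ 9 is false
  GPA between 2.73 and 2.79: 2.41 in [2.73, 2.79] is false
  credits completed < 144: 132 < 144 is true
  credits completed > 104: 132 > 104 is true
Combine:
[1.1.1] false OR true = true
[1.1.2] exactly-one(true, true) = false
[1.1] true → false = false
[1] NOT false = true
[2.1.2] false OR false = false
[2.1] true OR false = true
[2.2.1.2] false OR true = true
[2.2.1] false AND true = false
[2.2] NOT false = true
[2] true OR true = true
[3.1.2] false AND false = false
[3.1] true OR false = true
[3.2.1.2.1] true AND true = true
[3.2.1.2] NOT true = false
[3.2.1] false OR false = false
[3.2] NOT false = true
[3] true AND true = true
[root] true AND true AND true = true
Overall: true → awarded

Awarded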